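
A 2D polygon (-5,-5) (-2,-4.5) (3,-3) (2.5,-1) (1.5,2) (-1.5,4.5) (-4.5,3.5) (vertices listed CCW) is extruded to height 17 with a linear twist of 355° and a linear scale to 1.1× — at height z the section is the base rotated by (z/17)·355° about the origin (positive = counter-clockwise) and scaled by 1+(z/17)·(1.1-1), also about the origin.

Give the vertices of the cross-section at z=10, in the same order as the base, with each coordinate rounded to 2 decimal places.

Cross-section at z=10: (2.09,7.19) (-0.44,5.20) (-4.31,1.25) (-2.83,-0.35) (-0.37,-2.62) (3.69,-3.41) (5.96,-0.95)

t = z/height = 10/17 = 0.588235
s = 1 + (scale-1)·z/height = 1 + (1.1-1)·10/17 = 1.058824
θ = twist·z/height = 355°·10/17 = 208.8235° = 3.644658 rad
cos θ = -0.876109, sin θ = -0.482114 (intermediates below are computed at full precision and shown rounded to 5 d.p.)
v1: (-5,-5) → rotate → (1.96998,6.79111) → ×s → (2.08586,7.19059) → (2.09,7.19)
v2: (-2,-4.5) → rotate → (-0.41729,4.90672) → ×s → (-0.44184,5.19535) → (-0.44,5.20)
v3: (3,-3) → rotate → (-4.07467,1.18199) → ×s → (-4.31435,1.25151) → (-4.31,1.25)
v4: (2.5,-1) → rotate → (-2.67239,-0.32917) → ×s → (-2.82958,-0.34854) → (-2.83,-0.35)
v5: (1.5,2) → rotate → (-0.34994,-2.47539) → ×s → (-0.37052,-2.62100) → (-0.37,-2.62)
v6: (-1.5,4.5) → rotate → (3.48367,-3.21932) → ×s → (3.68860,-3.40869) → (3.69,-3.41)
v7: (-4.5,3.5) → rotate → (5.62989,-0.89687) → ×s → (5.96106,-0.94963) → (5.96,-0.95)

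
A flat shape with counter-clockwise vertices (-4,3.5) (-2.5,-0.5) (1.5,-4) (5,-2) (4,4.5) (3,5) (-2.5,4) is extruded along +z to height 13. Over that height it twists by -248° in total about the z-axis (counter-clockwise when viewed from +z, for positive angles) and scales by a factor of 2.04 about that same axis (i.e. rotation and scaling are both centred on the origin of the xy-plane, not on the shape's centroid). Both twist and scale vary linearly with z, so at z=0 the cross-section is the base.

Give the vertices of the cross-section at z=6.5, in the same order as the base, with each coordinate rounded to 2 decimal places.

t = z/height = 6.5/13 = 0.5
s = 1 + (scale-1)·z/height = 1 + (2.04-1)·6.5/13 = 1.520000
θ = twist·z/height = -248°·6.5/13 = -124.0000° = -2.164208 rad
cos θ = -0.559193, sin θ = -0.829038 (intermediates below are computed at full precision and shown rounded to 5 d.p.)
v1: (-4,3.5) → rotate → (5.13840,1.35898) → ×s → (7.81037,2.06564) → (7.81,2.07)
v2: (-2.5,-0.5) → rotate → (0.98346,2.35219) → ×s → (1.49486,3.57533) → (1.49,3.58)
v3: (1.5,-4) → rotate → (-4.15494,0.99322) → ×s → (-6.31551,1.50969) → (-6.32,1.51)
v4: (5,-2) → rotate → (-4.45404,-3.02680) → ×s → (-6.77014,-4.60074) → (-6.77,-4.60)
v5: (4,4.5) → rotate → (1.49390,-5.83252) → ×s → (2.27072,-8.86543) → (2.27,-8.87)
v6: (3,5) → rotate → (2.46761,-5.28308) → ×s → (3.75077,-8.03028) → (3.75,-8.03)
v7: (-2.5,4) → rotate → (4.71413,-0.16418) → ×s → (7.16548,-0.24955) → (7.17,-0.25)

Cross-section at z=6.5: (7.81,2.07) (1.49,3.58) (-6.32,1.51) (-6.77,-4.60) (2.27,-8.87) (3.75,-8.03) (7.17,-0.25)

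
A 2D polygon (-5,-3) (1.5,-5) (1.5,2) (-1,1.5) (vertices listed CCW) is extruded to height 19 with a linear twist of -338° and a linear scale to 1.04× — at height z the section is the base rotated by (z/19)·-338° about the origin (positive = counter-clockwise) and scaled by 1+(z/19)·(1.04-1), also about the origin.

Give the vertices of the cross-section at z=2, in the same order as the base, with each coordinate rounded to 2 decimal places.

t = z/height = 2/19 = 0.105263
s = 1 + (scale-1)·z/height = 1 + (1.04-1)·2/19 = 1.004211
θ = twist·z/height = -338°·2/19 = -35.5789° = -0.620970 rad
cos θ = 0.813315, sin θ = -0.581824 (intermediates below are computed at full precision and shown rounded to 5 d.p.)
v1: (-5,-3) → rotate → (-5.81205,0.46918) → ×s → (-5.83652,0.47115) → (-5.84,0.47)
v2: (1.5,-5) → rotate → (-1.68915,-4.93931) → ×s → (-1.69626,-4.96011) → (-1.70,-4.96)
v3: (1.5,2) → rotate → (2.38362,0.75389) → ×s → (2.39366,0.75707) → (2.39,0.76)
v4: (-1,1.5) → rotate → (0.05942,1.80180) → ×s → (0.05967,1.80938) → (0.06,1.81)

Cross-section at z=2: (-5.84,0.47) (-1.70,-4.96) (2.39,0.76) (0.06,1.81)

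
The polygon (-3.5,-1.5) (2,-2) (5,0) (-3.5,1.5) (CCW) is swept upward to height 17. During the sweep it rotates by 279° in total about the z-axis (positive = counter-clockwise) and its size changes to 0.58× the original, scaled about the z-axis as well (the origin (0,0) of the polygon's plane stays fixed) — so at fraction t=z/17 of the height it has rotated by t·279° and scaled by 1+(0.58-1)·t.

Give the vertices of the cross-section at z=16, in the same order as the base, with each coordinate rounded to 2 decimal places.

t = z/height = 16/17 = 0.941176
s = 1 + (scale-1)·z/height = 1 + (0.58-1)·16/17 = 0.604706
θ = twist·z/height = 279°·16/17 = 262.5882° = 4.583029 rad
cos θ = -0.128999, sin θ = -0.991645 (intermediates below are computed at full precision and shown rounded to 5 d.p.)
v1: (-3.5,-1.5) → rotate → (-1.03597,3.66426) → ×s → (-0.62646,2.21580) → (-0.63,2.22)
v2: (2,-2) → rotate → (-2.24129,-1.72529) → ×s → (-1.35532,-1.04329) → (-1.36,-1.04)
v3: (5,0) → rotate → (-0.64500,-4.95822) → ×s → (-0.39003,-2.99827) → (-0.39,-3.00)
v4: (-3.5,1.5) → rotate → (1.93896,3.27726) → ×s → (1.17250,1.98178) → (1.17,1.98)

Cross-section at z=16: (-0.63,2.22) (-1.36,-1.04) (-0.39,-3.00) (1.17,1.98)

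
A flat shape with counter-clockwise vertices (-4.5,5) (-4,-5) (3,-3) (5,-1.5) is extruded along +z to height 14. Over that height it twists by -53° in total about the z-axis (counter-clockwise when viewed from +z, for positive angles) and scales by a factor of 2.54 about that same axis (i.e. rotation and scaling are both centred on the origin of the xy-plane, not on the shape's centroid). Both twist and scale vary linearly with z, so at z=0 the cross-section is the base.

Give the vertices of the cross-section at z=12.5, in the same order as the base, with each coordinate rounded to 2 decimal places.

t = z/height = 12.5/14 = 0.892857
s = 1 + (scale-1)·z/height = 1 + (2.54-1)·12.5/14 = 2.375000
θ = twist·z/height = -53°·12.5/14 = -47.3214° = -0.825915 rad
cos θ = 0.677885, sin θ = -0.735168 (intermediates below are computed at full precision and shown rounded to 5 d.p.)
v1: (-4.5,5) → rotate → (0.62536,6.69768) → ×s → (1.48523,15.90699) → (1.49,15.91)
v2: (-4,-5) → rotate → (-6.38738,-0.44875) → ×s → (-15.17003,-1.06578) → (-15.17,-1.07)
v3: (3,-3) → rotate → (-0.17185,-4.23916) → ×s → (-0.40814,-10.06800) → (-0.41,-10.07)
v4: (5,-1.5) → rotate → (2.28667,-4.69267) → ×s → (5.43084,-11.14509) → (5.43,-11.15)

Cross-section at z=12.5: (1.49,15.91) (-15.17,-1.07) (-0.41,-10.07) (5.43,-11.15)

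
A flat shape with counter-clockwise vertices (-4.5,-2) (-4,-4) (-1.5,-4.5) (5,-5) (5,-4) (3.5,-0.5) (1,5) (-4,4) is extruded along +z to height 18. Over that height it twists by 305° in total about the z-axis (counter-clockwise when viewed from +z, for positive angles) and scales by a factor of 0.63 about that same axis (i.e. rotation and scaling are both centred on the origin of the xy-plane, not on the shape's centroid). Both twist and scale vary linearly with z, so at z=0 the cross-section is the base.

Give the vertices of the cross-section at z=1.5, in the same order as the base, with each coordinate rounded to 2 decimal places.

t = z/height = 1.5/18 = 0.0833333
s = 1 + (scale-1)·z/height = 1 + (0.63-1)·1.5/18 = 0.969167
θ = twist·z/height = 305°·1.5/18 = 25.4167° = 0.443605 rad
cos θ = 0.903210, sin θ = 0.429198 (intermediates below are computed at full precision and shown rounded to 5 d.p.)
v1: (-4.5,-2) → rotate → (-3.20605,-3.73781) → ×s → (-3.10720,-3.62256) → (-3.11,-3.62)
v2: (-4,-4) → rotate → (-1.89605,-5.32963) → ×s → (-1.83759,-5.16530) → (-1.84,-5.17)
v3: (-1.5,-4.5) → rotate → (0.57657,-4.70824) → ×s → (0.55880,-4.56307) → (0.56,-4.56)
v4: (5,-5) → rotate → (6.66204,-2.37006) → ×s → (6.45663,-2.29699) → (6.46,-2.30)
v5: (5,-4) → rotate → (6.23284,-1.46685) → ×s → (6.04066,-1.42162) → (6.04,-1.42)
v6: (3.5,-0.5) → rotate → (3.37584,1.05059) → ×s → (3.27175,1.01819) → (3.27,1.02)
v7: (1,5) → rotate → (-1.24278,4.94525) → ×s → (-1.20446,4.79277) → (-1.20,4.79)
v8: (-4,4) → rotate → (-5.32963,1.89605) → ×s → (-5.16530,1.83759) → (-5.17,1.84)

Cross-section at z=1.5: (-3.11,-3.62) (-1.84,-5.17) (0.56,-4.56) (6.46,-2.30) (6.04,-1.42) (3.27,1.02) (-1.20,4.79) (-5.17,1.84)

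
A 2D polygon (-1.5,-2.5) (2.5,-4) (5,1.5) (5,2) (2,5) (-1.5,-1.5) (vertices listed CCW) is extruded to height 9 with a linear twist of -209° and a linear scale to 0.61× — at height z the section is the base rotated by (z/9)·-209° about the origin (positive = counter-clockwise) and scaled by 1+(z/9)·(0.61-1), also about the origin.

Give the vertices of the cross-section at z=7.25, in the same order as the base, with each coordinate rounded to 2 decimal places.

t = z/height = 7.25/9 = 0.805556
s = 1 + (scale-1)·z/height = 1 + (0.61-1)·7.25/9 = 0.685833
θ = twist·z/height = -209°·7.25/9 = -168.3611° = -2.938456 rad
cos θ = -0.979439, sin θ = -0.201743 (intermediates below are computed at full precision and shown rounded to 5 d.p.)
v1: (-1.5,-2.5) → rotate → (0.96480,2.75121) → ×s → (0.66169,1.88687) → (0.66,1.89)
v2: (2.5,-4) → rotate → (-3.25557,3.41340) → ×s → (-2.23278,2.34102) → (-2.23,2.34)
v3: (5,1.5) → rotate → (-4.59458,-2.47787) → ×s → (-3.15112,-1.69941) → (-3.15,-1.70)
v4: (5,2) → rotate → (-4.49371,-2.96759) → ×s → (-3.08193,-2.03527) → (-3.08,-2.04)
v5: (2,5) → rotate → (-0.95016,-5.30068) → ×s → (-0.65165,-3.63538) → (-0.65,-3.64)
v6: (-1.5,-1.5) → rotate → (1.16654,1.77177) → ×s → (0.80005,1.21514) → (0.80,1.22)

Cross-section at z=7.25: (0.66,1.89) (-2.23,2.34) (-3.15,-1.70) (-3.08,-2.04) (-0.65,-3.64) (0.80,1.22)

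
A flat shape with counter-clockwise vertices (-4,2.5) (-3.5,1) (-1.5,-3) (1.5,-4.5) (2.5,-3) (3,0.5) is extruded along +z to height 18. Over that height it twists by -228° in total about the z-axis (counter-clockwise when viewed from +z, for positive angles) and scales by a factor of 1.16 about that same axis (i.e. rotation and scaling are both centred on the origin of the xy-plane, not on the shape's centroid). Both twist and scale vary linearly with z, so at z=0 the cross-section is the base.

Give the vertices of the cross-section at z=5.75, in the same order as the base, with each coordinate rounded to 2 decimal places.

t = z/height = 5.75/18 = 0.319444
s = 1 + (scale-1)·z/height = 1 + (1.16-1)·5.75/18 = 1.051111
θ = twist·z/height = -228°·5.75/18 = -72.8333° = -1.271181 rad
cos θ = 0.295152, sin θ = -0.955450 (intermediates below are computed at full precision and shown rounded to 5 d.p.)
v1: (-4,2.5) → rotate → (1.20802,4.55968) → ×s → (1.26976,4.79273) → (1.27,4.79)
v2: (-3.5,1) → rotate → (-0.07758,3.63923) → ×s → (-0.08155,3.82523) → (-0.08,3.83)
v3: (-1.5,-3) → rotate → (-3.30908,0.54772) → ×s → (-3.47821,0.57571) → (-3.48,0.58)
v4: (1.5,-4.5) → rotate → (-3.85680,-2.76136) → ×s → (-4.05392,-2.90250) → (-4.05,-2.90)
v5: (2.5,-3) → rotate → (-2.12847,-3.27408) → ×s → (-2.23726,-3.44142) → (-2.24,-3.44)
v6: (3,0.5) → rotate → (1.36318,-2.71877) → ×s → (1.43286,-2.85773) → (1.43,-2.86)

Cross-section at z=5.75: (1.27,4.79) (-0.08,3.83) (-3.48,0.58) (-4.05,-2.90) (-2.24,-3.44) (1.43,-2.86)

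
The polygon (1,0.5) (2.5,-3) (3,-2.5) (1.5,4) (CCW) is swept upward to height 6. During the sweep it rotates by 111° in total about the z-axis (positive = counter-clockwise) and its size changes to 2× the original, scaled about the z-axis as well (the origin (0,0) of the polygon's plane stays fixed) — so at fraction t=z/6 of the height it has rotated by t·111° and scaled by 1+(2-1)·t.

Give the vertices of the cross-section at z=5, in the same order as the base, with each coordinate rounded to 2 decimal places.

t = z/height = 5/6 = 0.833333
s = 1 + (scale-1)·z/height = 1 + (2-1)·5/6 = 1.833333
θ = twist·z/height = 111°·5/6 = 92.5000° = 1.614430 rad
cos θ = -0.043619, sin θ = 0.999048 (intermediates below are computed at full precision and shown rounded to 5 d.p.)
v1: (1,0.5) → rotate → (-0.54314,0.97724) → ×s → (-0.99576,1.79160) → (-1.00,1.79)
v2: (2.5,-3) → rotate → (2.88810,2.62848) → ×s → (5.29484,4.81888) → (5.29,4.82)
v3: (3,-2.5) → rotate → (2.36676,3.10619) → ×s → (4.33906,5.69469) → (4.34,5.69)
v4: (1.5,4) → rotate → (-4.06162,1.32409) → ×s → (-7.44631,2.42751) → (-7.45,2.43)

Cross-section at z=5: (-1.00,1.79) (5.29,4.82) (4.34,5.69) (-7.45,2.43)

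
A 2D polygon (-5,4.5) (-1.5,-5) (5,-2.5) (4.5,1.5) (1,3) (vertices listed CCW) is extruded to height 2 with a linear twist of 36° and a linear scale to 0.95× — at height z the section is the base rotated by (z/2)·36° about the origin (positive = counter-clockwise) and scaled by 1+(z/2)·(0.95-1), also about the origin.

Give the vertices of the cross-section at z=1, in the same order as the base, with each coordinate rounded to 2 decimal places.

Cross-section at z=1: (-5.99,2.67) (0.12,-5.09) (5.39,-0.81) (3.72,2.75) (0.02,3.08)

t = z/height = 1/2 = 0.5
s = 1 + (scale-1)·z/height = 1 + (0.95-1)·1/2 = 0.975000
θ = twist·z/height = 36°·1/2 = 18.0000° = 0.314159 rad
cos θ = 0.951057, sin θ = 0.309017 (intermediates below are computed at full precision and shown rounded to 5 d.p.)
v1: (-5,4.5) → rotate → (-6.14586,2.73467) → ×s → (-5.99221,2.66630) → (-5.99,2.67)
v2: (-1.5,-5) → rotate → (0.11850,-5.21881) → ×s → (0.11554,-5.08834) → (0.12,-5.09)
v3: (5,-2.5) → rotate → (5.52783,-0.83256) → ×s → (5.38963,-0.81174) → (5.39,-0.81)
v4: (4.5,1.5) → rotate → (3.81623,2.81716) → ×s → (3.72082,2.74673) → (3.72,2.75)
v5: (1,3) → rotate → (0.02401,3.16219) → ×s → (0.02341,3.08313) → (0.02,3.08)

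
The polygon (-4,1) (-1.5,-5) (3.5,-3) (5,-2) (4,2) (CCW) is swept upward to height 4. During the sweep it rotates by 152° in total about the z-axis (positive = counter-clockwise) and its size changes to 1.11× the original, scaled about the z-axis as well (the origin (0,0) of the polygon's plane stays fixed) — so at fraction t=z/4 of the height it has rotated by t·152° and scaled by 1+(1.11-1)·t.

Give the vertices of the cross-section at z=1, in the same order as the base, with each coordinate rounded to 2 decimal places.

Cross-section at z=1: (-3.87,-1.72) (1.95,-5.00) (4.73,-0.21) (5.31,1.54) (1.97,4.15)

t = z/height = 1/4 = 0.25
s = 1 + (scale-1)·z/height = 1 + (1.11-1)·1/4 = 1.027500
θ = twist·z/height = 152°·1/4 = 38.0000° = 0.663225 rad
cos θ = 0.788011, sin θ = 0.615661 (intermediates below are computed at full precision and shown rounded to 5 d.p.)
v1: (-4,1) → rotate → (-3.76770,-1.67464) → ×s → (-3.87132,-1.72069) → (-3.87,-1.72)
v2: (-1.5,-5) → rotate → (1.89629,-4.86355) → ×s → (1.94844,-4.99729) → (1.95,-5.00)
v3: (3.5,-3) → rotate → (4.60502,-0.20922) → ×s → (4.73166,-0.21497) → (4.73,-0.21)
v4: (5,-2) → rotate → (5.17138,1.50229) → ×s → (5.31359,1.54360) → (5.31,1.54)
v5: (4,2) → rotate → (1.92072,4.03867) → ×s → (1.97354,4.14973) → (1.97,4.15)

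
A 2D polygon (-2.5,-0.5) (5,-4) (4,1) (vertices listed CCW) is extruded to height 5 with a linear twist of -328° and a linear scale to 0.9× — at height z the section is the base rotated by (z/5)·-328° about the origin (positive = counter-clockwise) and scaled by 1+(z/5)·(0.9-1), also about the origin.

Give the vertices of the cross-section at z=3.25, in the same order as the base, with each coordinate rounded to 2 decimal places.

t = z/height = 3.25/5 = 0.65
s = 1 + (scale-1)·z/height = 1 + (0.9-1)·3.25/5 = 0.935000
θ = twist·z/height = -328°·3.25/5 = -213.2000° = -3.721042 rad
cos θ = -0.836764, sin θ = 0.547563 (intermediates below are computed at full precision and shown rounded to 5 d.p.)
v1: (-2.5,-0.5) → rotate → (2.36569,-0.95053) → ×s → (2.21192,-0.88874) → (2.21,-0.89)
v2: (5,-4) → rotate → (-1.99357,6.08487) → ×s → (-1.86399,5.68936) → (-1.86,5.69)
v3: (4,1) → rotate → (-3.89462,1.35349) → ×s → (-3.64147,1.26551) → (-3.64,1.27)

Cross-section at z=3.25: (2.21,-0.89) (-1.86,5.69) (-3.64,1.27)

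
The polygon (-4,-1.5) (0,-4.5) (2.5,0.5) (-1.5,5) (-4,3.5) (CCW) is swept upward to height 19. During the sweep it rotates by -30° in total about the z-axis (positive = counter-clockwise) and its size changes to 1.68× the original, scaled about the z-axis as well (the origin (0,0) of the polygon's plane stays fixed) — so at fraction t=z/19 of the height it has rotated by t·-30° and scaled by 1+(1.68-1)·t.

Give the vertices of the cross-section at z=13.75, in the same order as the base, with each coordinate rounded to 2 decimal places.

Cross-section at z=13.75: (-6.37,0.13) (-2.48,-6.24) (3.74,-0.69) (0.68,7.76) (-3.61,7.06)

t = z/height = 13.75/19 = 0.723684
s = 1 + (scale-1)·z/height = 1 + (1.68-1)·13.75/19 = 1.492105
θ = twist·z/height = -30°·13.75/19 = -21.7105° = -0.378920 rad
cos θ = 0.929065, sin θ = -0.369917 (intermediates below are computed at full precision and shown rounded to 5 d.p.)
v1: (-4,-1.5) → rotate → (-4.27113,0.08607) → ×s → (-6.37298,0.12843) → (-6.37,0.13)
v2: (0,-4.5) → rotate → (-1.66463,-4.18079) → ×s → (-2.48380,-6.23818) → (-2.48,-6.24)
v3: (2.5,0.5) → rotate → (2.50762,-0.46026) → ×s → (3.74163,-0.68676) → (3.74,-0.69)
v4: (-1.5,5) → rotate → (0.45599,5.20020) → ×s → (0.68039,7.75924) → (0.68,7.76)
v5: (-4,3.5) → rotate → (-2.42155,4.73140) → ×s → (-3.61320,7.05974) → (-3.61,7.06)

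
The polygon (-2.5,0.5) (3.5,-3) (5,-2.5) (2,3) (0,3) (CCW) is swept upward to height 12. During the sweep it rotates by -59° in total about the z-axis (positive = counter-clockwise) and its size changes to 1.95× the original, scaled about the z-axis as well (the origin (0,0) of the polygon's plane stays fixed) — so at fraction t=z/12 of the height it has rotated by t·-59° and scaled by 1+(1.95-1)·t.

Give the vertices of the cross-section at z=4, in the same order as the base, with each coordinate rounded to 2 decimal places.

t = z/height = 4/12 = 0.333333
s = 1 + (scale-1)·z/height = 1 + (1.95-1)·4/12 = 1.316667
θ = twist·z/height = -59°·4/12 = -19.6667° = -0.343248 rad
cos θ = 0.941666, sin θ = -0.336547 (intermediates below are computed at full precision and shown rounded to 5 d.p.)
v1: (-2.5,0.5) → rotate → (-2.18589,1.31220) → ×s → (-2.87809,1.72773) → (-2.88,1.73)
v2: (3.5,-3) → rotate → (2.28619,-4.00292) → ×s → (3.01015,-5.27051) → (3.01,-5.27)
v3: (5,-2.5) → rotate → (3.86696,-4.03690) → ×s → (5.09150,-5.31526) → (5.09,-5.32)
v4: (2,3) → rotate → (2.89298,2.15190) → ×s → (3.80908,2.83334) → (3.81,2.83)
v5: (0,3) → rotate → (1.00964,2.82500) → ×s → (1.32936,3.71958) → (1.33,3.72)

Cross-section at z=4: (-2.88,1.73) (3.01,-5.27) (5.09,-5.32) (3.81,2.83) (1.33,3.72)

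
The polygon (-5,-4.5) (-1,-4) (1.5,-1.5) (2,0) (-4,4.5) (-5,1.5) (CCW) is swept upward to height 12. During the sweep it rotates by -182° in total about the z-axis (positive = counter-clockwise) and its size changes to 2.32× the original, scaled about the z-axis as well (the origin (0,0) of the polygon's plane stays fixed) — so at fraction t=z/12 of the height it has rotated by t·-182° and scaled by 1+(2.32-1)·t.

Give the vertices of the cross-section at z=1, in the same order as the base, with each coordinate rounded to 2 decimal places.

t = z/height = 1/12 = 0.0833333
s = 1 + (scale-1)·z/height = 1 + (2.32-1)·1/12 = 1.110000
θ = twist·z/height = -182°·1/12 = -15.1667° = -0.264708 rad
cos θ = 0.965169, sin θ = -0.261628 (intermediates below are computed at full precision and shown rounded to 5 d.p.)
v1: (-5,-4.5) → rotate → (-6.00317,-3.03512) → ×s → (-6.66352,-3.36898) → (-6.66,-3.37)
v2: (-1,-4) → rotate → (-2.01168,-3.59905) → ×s → (-2.23296,-3.99494) → (-2.23,-3.99)
v3: (1.5,-1.5) → rotate → (1.05531,-1.84019) → ×s → (1.17140,-2.04262) → (1.17,-2.04)
v4: (2,0) → rotate → (1.93034,-0.52326) → ×s → (2.14267,-0.58081) → (2.14,-0.58)
v5: (-4,4.5) → rotate → (-2.68335,5.38977) → ×s → (-2.97852,5.98265) → (-2.98,5.98)
v6: (-5,1.5) → rotate → (-4.43340,2.75589) → ×s → (-4.92108,3.05904) → (-4.92,3.06)

Cross-section at z=1: (-6.66,-3.37) (-2.23,-3.99) (1.17,-2.04) (2.14,-0.58) (-2.98,5.98) (-4.92,3.06)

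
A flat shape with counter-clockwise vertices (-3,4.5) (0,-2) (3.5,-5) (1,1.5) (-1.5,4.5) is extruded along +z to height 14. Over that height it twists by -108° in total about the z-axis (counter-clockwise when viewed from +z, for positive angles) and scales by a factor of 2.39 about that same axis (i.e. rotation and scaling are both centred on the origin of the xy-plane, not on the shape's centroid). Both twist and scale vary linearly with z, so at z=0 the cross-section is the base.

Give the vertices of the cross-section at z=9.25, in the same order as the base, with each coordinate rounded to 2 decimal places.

Cross-section at z=9.25: (6.34,8.21) (-3.64,-1.23) (-6.94,-9.43) (3.34,-0.90) (7.26,5.49)

t = z/height = 9.25/14 = 0.660714
s = 1 + (scale-1)·z/height = 1 + (2.39-1)·9.25/14 = 1.918393
θ = twist·z/height = -108°·9.25/14 = -71.3571° = -1.245417 rad
cos θ = 0.319668, sin θ = -0.947530 (intermediates below are computed at full precision and shown rounded to 5 d.p.)
v1: (-3,4.5) → rotate → (3.30488,4.28110) → ×s → (6.34006,8.21282) → (6.34,8.21)
v2: (0,-2) → rotate → (-1.89506,-0.63934) → ×s → (-3.63547,-1.22650) → (-3.64,-1.23)
v3: (3.5,-5) → rotate → (-3.61881,-4.91469) → ×s → (-6.94230,-9.42831) → (-6.94,-9.43)
v4: (1,1.5) → rotate → (1.74096,-0.46803) → ×s → (3.33985,-0.89786) → (3.34,-0.90)
v5: (-1.5,4.5) → rotate → (3.78438,2.85980) → ×s → (7.25993,5.48622) → (7.26,5.49)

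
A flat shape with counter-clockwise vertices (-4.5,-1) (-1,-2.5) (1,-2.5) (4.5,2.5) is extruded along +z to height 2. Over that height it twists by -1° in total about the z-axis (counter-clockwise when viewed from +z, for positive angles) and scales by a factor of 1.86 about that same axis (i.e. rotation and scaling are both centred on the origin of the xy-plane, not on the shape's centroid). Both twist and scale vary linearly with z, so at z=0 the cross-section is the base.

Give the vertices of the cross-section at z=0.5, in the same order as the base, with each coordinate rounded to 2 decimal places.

Cross-section at z=0.5: (-5.47,-1.19) (-1.23,-3.03) (1.20,-3.04) (5.48,3.01)

t = z/height = 0.5/2 = 0.25
s = 1 + (scale-1)·z/height = 1 + (1.86-1)·0.5/2 = 1.215000
θ = twist·z/height = -1°·0.5/2 = -0.2500° = -0.004363 rad
cos θ = 0.999990, sin θ = -0.004363 (intermediates below are computed at full precision and shown rounded to 5 d.p.)
v1: (-4.5,-1) → rotate → (-4.50432,-0.98036) → ×s → (-5.47275,-1.19113) → (-5.47,-1.19)
v2: (-1,-2.5) → rotate → (-1.01090,-2.49561) → ×s → (-1.22824,-3.03217) → (-1.23,-3.03)
v3: (1,-2.5) → rotate → (0.98908,-2.50434) → ×s → (1.20173,-3.04277) → (1.20,-3.04)
v4: (4.5,2.5) → rotate → (4.51087,2.48034) → ×s → (5.48070,3.01361) → (5.48,3.01)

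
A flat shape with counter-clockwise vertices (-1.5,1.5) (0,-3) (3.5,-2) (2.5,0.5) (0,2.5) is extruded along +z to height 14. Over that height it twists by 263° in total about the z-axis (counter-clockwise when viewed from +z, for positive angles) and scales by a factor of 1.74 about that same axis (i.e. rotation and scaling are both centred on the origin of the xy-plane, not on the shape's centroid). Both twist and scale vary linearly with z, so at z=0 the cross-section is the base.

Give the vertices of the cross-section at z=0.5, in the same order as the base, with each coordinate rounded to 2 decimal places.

t = z/height = 0.5/14 = 0.0357143
s = 1 + (scale-1)·z/height = 1 + (1.74-1)·0.5/14 = 1.026429
θ = twist·z/height = 263°·0.5/14 = 9.3929° = 0.163936 rad
cos θ = 0.986593, sin θ = 0.163203 (intermediates below are computed at full precision and shown rounded to 5 d.p.)
v1: (-1.5,1.5) → rotate → (-1.72469,1.23508) → ×s → (-1.77027,1.26773) → (-1.77,1.27)
v2: (0,-3) → rotate → (0.48961,-2.95978) → ×s → (0.50255,-3.03800) → (0.50,-3.04)
v3: (3.5,-2) → rotate → (3.77948,-1.40197) → ×s → (3.87937,-1.43903) → (3.88,-1.44)
v4: (2.5,0.5) → rotate → (2.38488,0.90130) → ×s → (2.44791,0.92512) → (2.45,0.93)
v5: (0,2.5) → rotate → (-0.40801,2.46648) → ×s → (-0.41879,2.53167) → (-0.42,2.53)

Cross-section at z=0.5: (-1.77,1.27) (0.50,-3.04) (3.88,-1.44) (2.45,0.93) (-0.42,2.53)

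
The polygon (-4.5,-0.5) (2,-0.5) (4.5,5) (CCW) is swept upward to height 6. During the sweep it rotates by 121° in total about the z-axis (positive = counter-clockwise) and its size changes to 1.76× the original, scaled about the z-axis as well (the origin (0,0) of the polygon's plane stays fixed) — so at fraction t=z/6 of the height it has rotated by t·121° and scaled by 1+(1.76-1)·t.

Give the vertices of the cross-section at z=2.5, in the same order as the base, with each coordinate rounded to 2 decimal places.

t = z/height = 2.5/6 = 0.416667
s = 1 + (scale-1)·z/height = 1 + (1.76-1)·2.5/6 = 1.316667
θ = twist·z/height = 121°·2.5/6 = 50.4167° = 0.879937 rad
cos θ = 0.637200, sin θ = 0.770699 (intermediates below are computed at full precision and shown rounded to 5 d.p.)
v1: (-4.5,-0.5) → rotate → (-2.48205,-3.78674) → ×s → (-3.26803,-4.98588) → (-3.27,-4.99)
v2: (2,-0.5) → rotate → (1.65975,1.22280) → ×s → (2.18534,1.61002) → (2.19,1.61)
v3: (4.5,5) → rotate → (-0.98609,6.65414) → ×s → (-1.29836,8.76129) → (-1.30,8.76)

Cross-section at z=2.5: (-3.27,-4.99) (2.19,1.61) (-1.30,8.76)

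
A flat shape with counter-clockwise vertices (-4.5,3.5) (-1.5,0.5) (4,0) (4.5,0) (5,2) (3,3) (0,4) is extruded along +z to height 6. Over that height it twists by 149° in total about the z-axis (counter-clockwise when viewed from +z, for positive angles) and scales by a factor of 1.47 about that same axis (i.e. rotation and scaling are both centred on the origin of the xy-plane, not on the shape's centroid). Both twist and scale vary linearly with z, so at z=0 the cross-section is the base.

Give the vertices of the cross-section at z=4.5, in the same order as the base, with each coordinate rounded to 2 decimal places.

Cross-section at z=4.5: (-2.14,-7.41) (0.12,-2.13) (-2.00,5.02) (-2.26,5.65) (-5.02,5.28) (-5.27,2.27) (-5.02,-2.00)

t = z/height = 4.5/6 = 0.75
s = 1 + (scale-1)·z/height = 1 + (1.47-1)·4.5/6 = 1.352500
θ = twist·z/height = 149°·4.5/6 = 111.7500° = 1.950405 rad
cos θ = -0.370557, sin θ = 0.928810 (intermediates below are computed at full precision and shown rounded to 5 d.p.)
v1: (-4.5,3.5) → rotate → (-1.58332,-5.47659) → ×s → (-2.14145,-7.40709) → (-2.14,-7.41)
v2: (-1.5,0.5) → rotate → (0.09143,-1.57849) → ×s → (0.12366,-2.13491) → (0.12,-2.13)
v3: (4,0) → rotate → (-1.48223,3.71524) → ×s → (-2.00472,5.02486) → (-2.00,5.02)
v4: (4.5,0) → rotate → (-1.66751,4.17964) → ×s → (-2.25531,5.65297) → (-2.26,5.65)
v5: (5,2) → rotate → (-3.71041,3.90293) → ×s → (-5.01832,5.27872) → (-5.02,5.28)
v6: (3,3) → rotate → (-3.89810,1.67476) → ×s → (-5.27218,2.26511) → (-5.27,2.27)
v7: (0,4) → rotate → (-3.71524,-1.48223) → ×s → (-5.02486,-2.00472) → (-5.02,-2.00)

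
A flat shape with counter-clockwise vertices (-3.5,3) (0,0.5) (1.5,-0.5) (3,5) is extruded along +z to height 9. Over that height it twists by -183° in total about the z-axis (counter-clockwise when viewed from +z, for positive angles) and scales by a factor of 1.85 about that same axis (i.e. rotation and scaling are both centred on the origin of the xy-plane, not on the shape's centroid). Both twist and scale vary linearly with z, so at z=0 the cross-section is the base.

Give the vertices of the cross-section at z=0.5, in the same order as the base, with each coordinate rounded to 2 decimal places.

t = z/height = 0.5/9 = 0.0555556
s = 1 + (scale-1)·z/height = 1 + (1.85-1)·0.5/9 = 1.047222
θ = twist·z/height = -183°·0.5/9 = -10.1667° = -0.177442 rad
cos θ = 0.984298, sin θ = -0.176512 (intermediates below are computed at full precision and shown rounded to 5 d.p.)
v1: (-3.5,3) → rotate → (-2.91551,3.57069) → ×s → (-3.05319,3.73930) → (-3.05,3.74)
v2: (0,0.5) → rotate → (0.08826,0.49215) → ×s → (0.09242,0.51539) → (0.09,0.52)
v3: (1.5,-0.5) → rotate → (1.38819,-0.75692) → ×s → (1.45375,-0.79266) → (1.45,-0.79)
v4: (3,5) → rotate → (3.83546,4.39196) → ×s → (4.01657,4.59935) → (4.02,4.60)

Cross-section at z=0.5: (-3.05,3.74) (0.09,0.52) (1.45,-0.79) (4.02,4.60)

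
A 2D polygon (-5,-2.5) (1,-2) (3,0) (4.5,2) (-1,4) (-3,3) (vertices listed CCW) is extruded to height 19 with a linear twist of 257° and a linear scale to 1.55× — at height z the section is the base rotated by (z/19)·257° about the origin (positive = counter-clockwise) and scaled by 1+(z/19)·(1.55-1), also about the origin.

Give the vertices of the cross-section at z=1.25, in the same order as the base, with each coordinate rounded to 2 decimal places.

t = z/height = 1.25/19 = 0.0657895
s = 1 + (scale-1)·z/height = 1 + (1.55-1)·1.25/19 = 1.036184
θ = twist·z/height = 257°·1.25/19 = 16.9079° = 0.295098 rad
cos θ = 0.956774, sin θ = 0.290834 (intermediates below are computed at full precision and shown rounded to 5 d.p.)
v1: (-5,-2.5) → rotate → (-4.05678,-3.84610) → ×s → (-4.20357,-3.98527) → (-4.20,-3.99)
v2: (1,-2) → rotate → (1.53844,-1.62271) → ×s → (1.59411,-1.68143) → (1.59,-1.68)
v3: (3,0) → rotate → (2.87032,0.87250) → ×s → (2.97418,0.90407) → (2.97,0.90)
v4: (4.5,2) → rotate → (3.72381,3.22230) → ×s → (3.85856,3.33890) → (3.86,3.34)
v5: (-1,4) → rotate → (-2.12011,3.53626) → ×s → (-2.19682,3.66422) → (-2.20,3.66)
v6: (-3,3) → rotate → (-3.74282,1.99782) → ×s → (-3.87825,2.07011) → (-3.88,2.07)

Cross-section at z=1.25: (-4.20,-3.99) (1.59,-1.68) (2.97,0.90) (3.86,3.34) (-2.20,3.66) (-3.88,2.07)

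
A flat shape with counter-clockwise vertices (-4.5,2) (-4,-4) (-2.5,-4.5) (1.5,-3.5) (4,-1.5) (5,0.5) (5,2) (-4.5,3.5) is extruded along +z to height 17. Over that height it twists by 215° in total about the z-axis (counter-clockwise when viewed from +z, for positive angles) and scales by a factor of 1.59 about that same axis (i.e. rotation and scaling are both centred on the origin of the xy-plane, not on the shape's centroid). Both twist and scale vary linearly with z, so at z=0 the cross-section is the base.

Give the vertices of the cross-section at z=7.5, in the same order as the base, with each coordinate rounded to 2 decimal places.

Cross-section at z=7.5: (-2.03,-5.86) (5.45,-4.60) (5.92,-2.66) (4.24,2.26) (1.46,5.18) (-1.16,6.23) (-3.04,6.07) (-3.92,-6.02)

t = z/height = 7.5/17 = 0.441176
s = 1 + (scale-1)·z/height = 1 + (1.59-1)·7.5/17 = 1.260294
θ = twist·z/height = 215°·7.5/17 = 94.8529° = 1.655496 rad
cos θ = -0.084599, sin θ = 0.996415 (intermediates below are computed at full precision and shown rounded to 5 d.p.)
v1: (-4.5,2) → rotate → (-1.61214,-4.65307) → ×s → (-2.03177,-5.86423) → (-2.03,-5.86)
v2: (-4,-4) → rotate → (4.32405,-3.64727) → ×s → (5.44958,-4.59663) → (5.45,-4.60)
v3: (-2.5,-4.5) → rotate → (4.69536,-2.11034) → ×s → (5.91754,-2.65965) → (5.92,-2.66)
v4: (1.5,-3.5) → rotate → (3.36056,1.79072) → ×s → (4.23529,2.25683) → (4.24,2.26)
v5: (4,-1.5) → rotate → (1.15623,4.11256) → ×s → (1.45719,5.18303) → (1.46,5.18)
v6: (5,0.5) → rotate → (-0.92120,4.93978) → ×s → (-1.16098,6.22557) → (-1.16,6.23)
v7: (5,2) → rotate → (-2.41582,4.81288) → ×s → (-3.04465,6.06564) → (-3.04,6.07)
v8: (-4.5,3.5) → rotate → (-3.10676,-4.77996) → ×s → (-3.91543,-6.02416) → (-3.92,-6.02)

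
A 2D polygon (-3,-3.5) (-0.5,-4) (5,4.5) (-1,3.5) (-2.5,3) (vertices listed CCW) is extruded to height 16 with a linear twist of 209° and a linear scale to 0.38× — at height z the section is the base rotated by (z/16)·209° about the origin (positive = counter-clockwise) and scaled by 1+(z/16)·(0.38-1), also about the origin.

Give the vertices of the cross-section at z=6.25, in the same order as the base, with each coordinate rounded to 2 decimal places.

t = z/height = 6.25/16 = 0.390625
s = 1 + (scale-1)·z/height = 1 + (0.38-1)·6.25/16 = 0.757813
θ = twist·z/height = 209°·6.25/16 = 81.6406° = 1.424898 rad
cos θ = 0.145382, sin θ = 0.989376 (intermediates below are computed at full precision and shown rounded to 5 d.p.)
v1: (-3,-3.5) → rotate → (3.02667,-3.47696) → ×s → (2.29365,-2.63489) → (2.29,-2.63)
v2: (-0.5,-4) → rotate → (3.88481,-1.07621) → ×s → (2.94396,-0.81557) → (2.94,-0.82)
v3: (5,4.5) → rotate → (-3.72528,5.60110) → ×s → (-2.82307,4.24458) → (-2.82,4.24)
v4: (-1,3.5) → rotate → (-3.60820,-0.48054) → ×s → (-2.73434,-0.36416) → (-2.73,-0.36)
v5: (-2.5,3) → rotate → (-3.33158,-2.03729) → ×s → (-2.52471,-1.54389) → (-2.52,-1.54)

Cross-section at z=6.25: (2.29,-2.63) (2.94,-0.82) (-2.82,4.24) (-2.73,-0.36) (-2.52,-1.54)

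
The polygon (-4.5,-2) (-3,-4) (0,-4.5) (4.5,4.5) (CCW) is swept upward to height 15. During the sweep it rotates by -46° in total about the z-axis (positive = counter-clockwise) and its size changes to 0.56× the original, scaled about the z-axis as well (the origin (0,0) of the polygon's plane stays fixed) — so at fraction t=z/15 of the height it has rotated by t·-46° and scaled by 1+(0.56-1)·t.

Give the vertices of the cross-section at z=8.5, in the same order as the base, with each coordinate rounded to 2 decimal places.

Cross-section at z=8.5: (-3.69,0.14) (-3.34,-1.71) (-1.48,-3.03) (4.52,1.55)

t = z/height = 8.5/15 = 0.566667
s = 1 + (scale-1)·z/height = 1 + (0.56-1)·8.5/15 = 0.750667
θ = twist·z/height = -46°·8.5/15 = -26.0667° = -0.454949 rad
cos θ = 0.898283, sin θ = -0.439417 (intermediates below are computed at full precision and shown rounded to 5 d.p.)
v1: (-4.5,-2) → rotate → (-4.92111,0.18081) → ×s → (-3.69411,0.13573) → (-3.69,0.14)
v2: (-3,-4) → rotate → (-4.45252,-2.27488) → ×s → (-3.34236,-1.70768) → (-3.34,-1.71)
v3: (0,-4.5) → rotate → (-1.97737,-4.04228) → ×s → (-1.48435,-3.03440) → (-1.48,-3.03)
v4: (4.5,4.5) → rotate → (6.01965,2.06490) → ×s → (4.51875,1.55005) → (4.52,1.55)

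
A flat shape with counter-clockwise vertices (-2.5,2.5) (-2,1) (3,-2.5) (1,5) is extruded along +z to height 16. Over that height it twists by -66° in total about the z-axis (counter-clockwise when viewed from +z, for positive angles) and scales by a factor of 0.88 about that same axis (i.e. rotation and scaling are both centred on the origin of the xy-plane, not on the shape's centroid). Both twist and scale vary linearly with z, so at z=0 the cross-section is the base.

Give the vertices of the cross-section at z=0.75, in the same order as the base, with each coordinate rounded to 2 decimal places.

t = z/height = 0.75/16 = 0.046875
s = 1 + (scale-1)·z/height = 1 + (0.88-1)·0.75/16 = 0.994375
θ = twist·z/height = -66°·0.75/16 = -3.0938° = -0.053996 rad
cos θ = 0.998543, sin θ = -0.053970 (intermediates below are computed at full precision and shown rounded to 5 d.p.)
v1: (-2.5,2.5) → rotate → (-2.36143,2.63128) → ×s → (-2.34815,2.61648) → (-2.35,2.62)
v2: (-2,1) → rotate → (-1.94312,1.10648) → ×s → (-1.93219,1.10026) → (-1.93,1.10)
v3: (3,-2.5) → rotate → (2.86070,-2.65827) → ×s → (2.84461,-2.64331) → (2.84,-2.64)
v4: (1,5) → rotate → (1.26839,4.93874) → ×s → (1.26126,4.91096) → (1.26,4.91)

Cross-section at z=0.75: (-2.35,2.62) (-1.93,1.10) (2.84,-2.64) (1.26,4.91)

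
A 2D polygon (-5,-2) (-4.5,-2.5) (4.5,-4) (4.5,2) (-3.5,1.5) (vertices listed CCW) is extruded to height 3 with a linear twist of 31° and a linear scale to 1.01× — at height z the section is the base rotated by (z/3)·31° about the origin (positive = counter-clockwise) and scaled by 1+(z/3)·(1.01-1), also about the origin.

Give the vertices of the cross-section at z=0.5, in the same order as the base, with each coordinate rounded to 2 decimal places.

t = z/height = 0.5/3 = 0.166667
s = 1 + (scale-1)·z/height = 1 + (1.01-1)·0.5/3 = 1.001667
θ = twist·z/height = 31°·0.5/3 = 5.1667° = 0.090175 rad
cos θ = 0.995937, sin θ = 0.090053 (intermediates below are computed at full precision and shown rounded to 5 d.p.)
v1: (-5,-2) → rotate → (-4.79958,-2.44214) → ×s → (-4.80758,-2.44621) → (-4.81,-2.45)
v2: (-4.5,-2.5) → rotate → (-4.25658,-2.89508) → ×s → (-4.26368,-2.89991) → (-4.26,-2.90)
v3: (4.5,-4) → rotate → (4.84193,-3.57851) → ×s → (4.85000,-3.58447) → (4.85,-3.58)
v4: (4.5,2) → rotate → (4.30161,2.39711) → ×s → (4.30878,2.40111) → (4.31,2.40)
v5: (-3.5,1.5) → rotate → (-3.62086,1.17872) → ×s → (-3.62689,1.18068) → (-3.63,1.18)

Cross-section at z=0.5: (-4.81,-2.45) (-4.26,-2.90) (4.85,-3.58) (4.31,2.40) (-3.63,1.18)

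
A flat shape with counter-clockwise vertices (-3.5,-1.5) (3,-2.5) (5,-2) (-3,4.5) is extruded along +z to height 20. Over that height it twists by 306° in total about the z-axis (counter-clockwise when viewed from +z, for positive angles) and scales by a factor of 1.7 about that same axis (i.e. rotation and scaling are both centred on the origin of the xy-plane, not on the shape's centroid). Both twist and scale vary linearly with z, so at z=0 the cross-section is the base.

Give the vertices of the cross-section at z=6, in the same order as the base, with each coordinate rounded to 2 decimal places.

Cross-section at z=6: (1.95,-4.18) (2.91,3.72) (2.23,6.12) (-5.33,-3.80)

t = z/height = 6/20 = 0.3
s = 1 + (scale-1)·z/height = 1 + (1.7-1)·6/20 = 1.210000
θ = twist·z/height = 306°·6/20 = 91.8000° = 1.602212 rad
cos θ = -0.031411, sin θ = 0.999507 (intermediates below are computed at full precision and shown rounded to 5 d.p.)
v1: (-3.5,-1.5) → rotate → (1.60920,-3.45116) → ×s → (1.94713,-4.17590) → (1.95,-4.18)
v2: (3,-2.5) → rotate → (2.40453,3.07705) → ×s → (2.90949,3.72323) → (2.91,3.72)
v3: (5,-2) → rotate → (1.84196,5.06035) → ×s → (2.22877,6.12303) → (2.23,6.12)
v4: (-3,4.5) → rotate → (-4.40355,-3.13987) → ×s → (-5.32829,-3.79924) → (-5.33,-3.80)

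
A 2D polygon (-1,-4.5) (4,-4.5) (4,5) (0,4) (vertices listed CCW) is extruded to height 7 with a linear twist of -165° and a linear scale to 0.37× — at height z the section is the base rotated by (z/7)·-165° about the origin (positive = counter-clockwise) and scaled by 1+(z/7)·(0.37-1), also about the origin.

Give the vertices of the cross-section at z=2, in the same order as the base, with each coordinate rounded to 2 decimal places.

t = z/height = 2/7 = 0.285714
s = 1 + (scale-1)·z/height = 1 + (0.37-1)·2/7 = 0.820000
θ = twist·z/height = -165°·2/7 = -47.1429° = -0.822798 rad
cos θ = 0.680173, sin θ = -0.733052 (intermediates below are computed at full precision and shown rounded to 5 d.p.)
v1: (-1,-4.5) → rotate → (-3.97891,-2.32773) → ×s → (-3.26270,-1.90873) → (-3.26,-1.91)
v2: (4,-4.5) → rotate → (-0.57804,-5.99298) → ×s → (-0.47399,-4.91425) → (-0.47,-4.91)
v3: (4,5) → rotate → (6.38595,0.46866) → ×s → (5.23648,0.38430) → (5.24,0.38)
v4: (0,4) → rotate → (2.93221,2.72069) → ×s → (2.40441,2.23097) → (2.40,2.23)

Cross-section at z=2: (-3.26,-1.91) (-0.47,-4.91) (5.24,0.38) (2.40,2.23)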